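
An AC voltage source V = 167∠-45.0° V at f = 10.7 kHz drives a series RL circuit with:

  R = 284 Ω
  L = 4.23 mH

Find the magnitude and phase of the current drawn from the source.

Step 1 — Angular frequency: ω = 2π·f = 2π·1.07e+04 = 6.723e+04 rad/s.
Step 2 — Component impedances:
  R: Z = R = 284 Ω
  L: Z = jωL = j·6.723e+04·0.00423 = 0 + j284.4 Ω
Step 3 — Series combination: Z_total = R + L = 284 + j284.4 Ω = 401.9∠45.0° Ω.
Step 4 — Source phasor: V = 167∠-45.0° V = 118.1 - j118.1 V.
Step 5 — Ohm's law: I = V / Z_total = (118.1 - j118.1) / (284 + j284.4) = -0.0002802 - j0.4155 A.
Step 6 — Convert to polar: |I| = 0.4155 A, ∠I = -90.0°.

I = 0.4155∠-90.0° A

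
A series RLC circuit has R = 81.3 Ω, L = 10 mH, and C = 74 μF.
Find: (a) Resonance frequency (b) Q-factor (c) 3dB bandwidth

Step 1 — Resonance: ω₀ = 1/√(LC) = 1/√(0.01·7.4e-05) = 1162 rad/s.
Step 2 — f₀ = ω₀/(2π) = 185 Hz.
Step 3 — Series Q: Q = ω₀L/R = 1162·0.01/81.3 = 0.143.
Step 4 — Bandwidth: Δω = ω₀/Q = 8130 rad/s; BW = Δω/(2π) = 1294 Hz.

(a) f₀ = 185 Hz  (b) Q = 0.143  (c) BW = 1294 Hz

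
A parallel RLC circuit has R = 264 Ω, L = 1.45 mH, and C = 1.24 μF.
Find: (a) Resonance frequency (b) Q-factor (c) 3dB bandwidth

Step 1 — Resonance: ω₀ = 1/√(LC) = 1/√(0.00145·1.24e-06) = 2.358e+04 rad/s.
Step 2 — f₀ = ω₀/(2π) = 3753 Hz.
Step 3 — Parallel Q: Q = R/(ω₀L) = 264/(2.358e+04·0.00145) = 7.72.
Step 4 — Bandwidth: Δω = ω₀/Q = 3055 rad/s; BW = Δω/(2π) = 486.2 Hz.

(a) f₀ = 3753 Hz  (b) Q = 7.72  (c) BW = 486.2 Hz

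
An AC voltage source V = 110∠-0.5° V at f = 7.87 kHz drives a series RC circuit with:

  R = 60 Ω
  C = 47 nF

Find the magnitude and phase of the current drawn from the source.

Step 1 — Angular frequency: ω = 2π·f = 2π·7870 = 4.945e+04 rad/s.
Step 2 — Component impedances:
  R: Z = R = 60 Ω
  C: Z = 1/(jωC) = -j/(ω·C) = 0 - j430.3 Ω
Step 3 — Series combination: Z_total = R + C = 60 - j430.3 Ω = 434.4∠-82.1° Ω.
Step 4 — Source phasor: V = 110∠-0.5° V = 110 - j0.9599 V.
Step 5 — Ohm's law: I = V / Z_total = (110 - j0.9599) / (60 - j430.3) = 0.03716 + j0.2505 A.
Step 6 — Convert to polar: |I| = 0.2532 A, ∠I = 81.6°.

I = 0.2532∠81.6° A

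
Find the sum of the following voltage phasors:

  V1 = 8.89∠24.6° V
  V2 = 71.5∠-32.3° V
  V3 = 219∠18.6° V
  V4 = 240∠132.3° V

Step 1 — Convert each phasor to rectangular form:
  V1 = 8.89·(cos(24.6°) + j·sin(24.6°)) = 8.083 + j3.701 V
  V2 = 71.5·(cos(-32.3°) + j·sin(-32.3°)) = 60.44 - j38.21 V
  V3 = 219·(cos(18.6°) + j·sin(18.6°)) = 207.6 + j69.85 V
  V4 = 240·(cos(132.3°) + j·sin(132.3°)) = -161.5 + j177.5 V
Step 2 — Sum components: V_total = 114.6 + j212.9 V.
Step 3 — Convert to polar: |V_total| = 241.7 V, ∠V_total = 61.7°.

V_total = 241.7∠61.7° V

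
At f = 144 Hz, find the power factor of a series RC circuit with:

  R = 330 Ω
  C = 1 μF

Step 1 — Angular frequency: ω = 2π·f = 2π·144 = 904.8 rad/s.
Step 2 — Component impedances:
  R: Z = R = 330 Ω
  C: Z = 1/(jωC) = -j/(ω·C) = 0 - j1105 Ω
Step 3 — Series combination: Z_total = R + C = 330 - j1105 Ω = 1153∠-73.4° Ω.
Step 4 — Power factor: PF = cos(φ) = Re(Z)/|Z| = 330/1153.5 = 0.2861.
Step 5 — Type: Im(Z) = -1105 ⇒ leading (phase φ = -73.4°).

PF = 0.2861 (leading, φ = -73.4°)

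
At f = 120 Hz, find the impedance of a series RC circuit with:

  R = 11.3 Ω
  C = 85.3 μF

Step 1 — Angular frequency: ω = 2π·f = 2π·120 = 754 rad/s.
Step 2 — Component impedances:
  R: Z = R = 11.3 Ω
  C: Z = 1/(jωC) = -j/(ω·C) = 0 - j15.55 Ω
Step 3 — Series combination: Z_total = R + C = 11.3 - j15.55 Ω = 19.22∠-54.0° Ω.

Z = 11.3 - j15.55 Ω = 19.22∠-54.0° Ω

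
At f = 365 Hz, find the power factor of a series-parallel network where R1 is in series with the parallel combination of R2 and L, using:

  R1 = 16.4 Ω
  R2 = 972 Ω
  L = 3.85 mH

Step 1 — Angular frequency: ω = 2π·f = 2π·365 = 2293 rad/s.
Step 2 — Component impedances:
  R1: Z = R = 16.4 Ω
  R2: Z = R = 972 Ω
  L: Z = jωL = j·2293·0.00385 = 0 + j8.829 Ω
Step 3 — Parallel branch: R2 || L = 1/(1/R2 + 1/L) = 0.0802 + j8.829 Ω.
Step 4 — Series with R1: Z_total = R1 + (R2 || L) = 16.48 + j8.829 Ω = 18.7∠28.2° Ω.
Step 5 — Power factor: PF = cos(φ) = Re(Z)/|Z| = 16.48/18.696 = 0.8815.
Step 6 — Type: Im(Z) = 8.829 ⇒ lagging (phase φ = 28.2°).

PF = 0.8815 (lagging, φ = 28.2°)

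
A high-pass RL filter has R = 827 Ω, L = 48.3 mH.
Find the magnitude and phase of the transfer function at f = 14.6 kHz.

Step 1 — Angular frequency: ω = 2π·1.46e+04 = 9.173e+04 rad/s.
Step 2 — Transfer function: H(jω) = jωL/(R + jωL).
Step 3 — Numerator jωL = j·4431; denominator R + jωL = 827 + j4431.
Step 4 — H = 0.9663 + j0.1804.
Step 5 — Magnitude: |H| = 0.983 (-0.1 dB); phase: φ = 10.6°.

|H| = 0.983 (-0.1 dB), φ = 10.6°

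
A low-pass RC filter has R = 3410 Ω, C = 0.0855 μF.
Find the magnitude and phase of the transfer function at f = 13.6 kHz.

Step 1 — Angular frequency: ω = 2π·1.36e+04 = 8.545e+04 rad/s.
Step 2 — Transfer function: H(jω) = 1/(1 + jωRC).
Step 3 — Denominator: 1 + jωRC = 1 + j·8.545e+04·3410·8.55e-08 = 1 + j24.91.
Step 4 — H = 0.001609 - j0.04007.
Step 5 — Magnitude: |H| = 0.04011 (-27.9 dB); phase: φ = -87.7°.

|H| = 0.04011 (-27.9 dB), φ = -87.7°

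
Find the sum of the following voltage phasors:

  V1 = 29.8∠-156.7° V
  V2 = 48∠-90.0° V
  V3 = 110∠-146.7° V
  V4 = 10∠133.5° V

Step 1 — Convert each phasor to rectangular form:
  V1 = 29.8·(cos(-156.7°) + j·sin(-156.7°)) = -27.37 - j11.79 V
  V2 = 48·(cos(-90.0°) + j·sin(-90.0°)) = 0 - j48 V
  V3 = 110·(cos(-146.7°) + j·sin(-146.7°)) = -91.94 - j60.39 V
  V4 = 10·(cos(133.5°) + j·sin(133.5°)) = -6.884 + j7.254 V
Step 2 — Sum components: V_total = -126.2 - j112.9 V.
Step 3 — Convert to polar: |V_total| = 169.3 V, ∠V_total = -138.2°.

V_total = 169.3∠-138.2° V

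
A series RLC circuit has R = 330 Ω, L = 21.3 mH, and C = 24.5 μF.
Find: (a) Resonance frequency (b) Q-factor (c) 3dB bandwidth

Step 1 — Resonance: ω₀ = 1/√(LC) = 1/√(0.0213·2.45e-05) = 1384 rad/s.
Step 2 — f₀ = ω₀/(2π) = 220.3 Hz.
Step 3 — Series Q: Q = ω₀L/R = 1384·0.0213/330 = 0.08935.
Step 4 — Bandwidth: Δω = ω₀/Q = 1.549e+04 rad/s; BW = Δω/(2π) = 2466 Hz.

(a) f₀ = 220.3 Hz  (b) Q = 0.08935  (c) BW = 2466 Hz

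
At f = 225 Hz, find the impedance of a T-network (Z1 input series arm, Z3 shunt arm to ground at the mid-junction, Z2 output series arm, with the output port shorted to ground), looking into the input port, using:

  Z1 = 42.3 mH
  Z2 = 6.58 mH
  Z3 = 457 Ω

Step 1 — Angular frequency: ω = 2π·f = 2π·225 = 1414 rad/s.
Step 2 — Component impedances:
  Z1: Z = jωL = j·1414·0.0423 = 0 + j59.8 Ω
  Z2: Z = jωL = j·1414·0.00658 = 0 + j9.302 Ω
  Z3: Z = R = 457 Ω
Step 3 — With the output port shorted to ground, the output series arm Z2 runs from the junction to ground; the shunt arm Z3 also runs from the junction to ground. They appear in parallel: Z3 || Z2 = 0.1893 + j9.298 Ω.
Step 4 — Series with input arm Z1: Z_in = Z1 + (Z3 || Z2) = 0.1893 + j69.1 Ω = 69.1∠89.8° Ω.

Z = 0.1893 + j69.1 Ω = 69.1∠89.8° Ω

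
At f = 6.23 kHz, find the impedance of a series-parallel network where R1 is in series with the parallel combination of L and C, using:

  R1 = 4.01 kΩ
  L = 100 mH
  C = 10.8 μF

Step 1 — Angular frequency: ω = 2π·f = 2π·6230 = 3.914e+04 rad/s.
Step 2 — Component impedances:
  R1: Z = R = 4010 Ω
  L: Z = jωL = j·3.914e+04·0.1 = 0 + j3914 Ω
  C: Z = 1/(jωC) = -j/(ω·C) = 0 - j2.365 Ω
Step 3 — Parallel branch: L || C = 1/(1/L + 1/C) = 0 - j2.367 Ω.
Step 4 — Series with R1: Z_total = R1 + (L || C) = 4010 - j2.367 Ω = 4010∠-0.0° Ω.

Z = 4010 - j2.367 Ω = 4010∠-0.0° Ω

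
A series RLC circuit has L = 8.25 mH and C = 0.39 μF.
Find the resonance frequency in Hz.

Step 1 — Resonance condition Im(Z)=0 gives ω₀ = 1/√(LC).
Step 2 — ω₀ = 1/√(0.00825·3.9e-07) = 1.763e+04 rad/s.
Step 3 — f₀ = ω₀/(2π) = 2806 Hz.

f₀ = 2806 Hz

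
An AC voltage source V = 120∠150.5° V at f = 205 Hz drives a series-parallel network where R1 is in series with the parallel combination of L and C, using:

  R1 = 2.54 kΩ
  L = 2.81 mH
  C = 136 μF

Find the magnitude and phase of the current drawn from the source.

Step 1 — Angular frequency: ω = 2π·f = 2π·205 = 1288 rad/s.
Step 2 — Component impedances:
  R1: Z = R = 2540 Ω
  L: Z = jωL = j·1288·0.00281 = 0 + j3.619 Ω
  C: Z = 1/(jωC) = -j/(ω·C) = 0 - j5.709 Ω
Step 3 — Parallel branch: L || C = 1/(1/L + 1/C) = 0 + j9.89 Ω.
Step 4 — Series with R1: Z_total = R1 + (L || C) = 2540 + j9.89 Ω = 2540∠0.2° Ω.
Step 5 — Source phasor: V = 120∠150.5° V = -104.4 + j59.09 V.
Step 6 — Ohm's law: I = V / Z_total = (-104.4 + j59.09) / (2540 + j9.89) = -0.04103 + j0.02342 A.
Step 7 — Convert to polar: |I| = 0.04724 A, ∠I = 150.3°.

I = 0.04724∠150.3° A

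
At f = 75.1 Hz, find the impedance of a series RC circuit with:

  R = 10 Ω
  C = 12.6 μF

Step 1 — Angular frequency: ω = 2π·f = 2π·75.1 = 471.9 rad/s.
Step 2 — Component impedances:
  R: Z = R = 10 Ω
  C: Z = 1/(jωC) = -j/(ω·C) = 0 - j168.2 Ω
Step 3 — Series combination: Z_total = R + C = 10 - j168.2 Ω = 168.5∠-86.6° Ω.

Z = 10 - j168.2 Ω = 168.5∠-86.6° Ω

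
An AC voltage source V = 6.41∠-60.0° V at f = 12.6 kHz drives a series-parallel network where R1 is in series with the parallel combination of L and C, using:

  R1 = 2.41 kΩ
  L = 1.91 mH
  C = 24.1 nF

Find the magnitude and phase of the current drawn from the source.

Step 1 — Angular frequency: ω = 2π·f = 2π·1.26e+04 = 7.917e+04 rad/s.
Step 2 — Component impedances:
  R1: Z = R = 2410 Ω
  L: Z = jωL = j·7.917e+04·0.00191 = 0 + j151.2 Ω
  C: Z = 1/(jωC) = -j/(ω·C) = 0 - j524.1 Ω
Step 3 — Parallel branch: L || C = 1/(1/L + 1/C) = 0 + j212.5 Ω.
Step 4 — Series with R1: Z_total = R1 + (L || C) = 2410 + j212.5 Ω = 2419∠5.0° Ω.
Step 5 — Source phasor: V = 6.41∠-60.0° V = 3.205 - j5.551 V.
Step 6 — Ohm's law: I = V / Z_total = (3.205 - j5.551) / (2410 + j212.5) = 0.001118 - j0.002402 A.
Step 7 — Convert to polar: |I| = 0.002649 A, ∠I = -65.0°.

I = 0.002649∠-65.0° A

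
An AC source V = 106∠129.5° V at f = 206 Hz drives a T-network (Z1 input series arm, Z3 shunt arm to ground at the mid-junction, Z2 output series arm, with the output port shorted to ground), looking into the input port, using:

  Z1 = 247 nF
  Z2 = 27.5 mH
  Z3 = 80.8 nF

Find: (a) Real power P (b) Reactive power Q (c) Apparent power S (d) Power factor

Step 1 — Angular frequency: ω = 2π·f = 2π·206 = 1294 rad/s.
Step 2 — Component impedances:
  Z1: Z = 1/(jωC) = -j/(ω·C) = 0 - j3128 Ω
  Z2: Z = jωL = j·1294·0.0275 = 0 + j35.59 Ω
  Z3: Z = 1/(jωC) = -j/(ω·C) = 0 - j9562 Ω
Step 3 — With the output port shorted to ground, the output series arm Z2 runs from the junction to ground; the shunt arm Z3 also runs from the junction to ground. They appear in parallel: Z3 || Z2 = 0 + j35.73 Ω.
Step 4 — Series with input arm Z1: Z_in = Z1 + (Z3 || Z2) = 0 - j3092 Ω = 3092∠-90.0° Ω.
Step 5 — Source phasor: V = 106∠129.5° V = -67.42 + j81.79 V.
Step 6 — Current: I = V / Z = -0.02645 - j0.0218 A = 0.03428∠-140.5° A.
Step 7 — Complex power: S = V·I* = 0 - j3.634 VA.
Step 8 — Real power: P = Re(S) = 0 W.
Step 9 — Reactive power: Q = Im(S) = -3.634 VAR.
Step 10 — Apparent power: |S| = 3.634 VA.
Step 11 — Power factor: PF = P/|S| = 0 (leading).

(a) P = 0 W  (b) Q = -3.634 VAR  (c) S = 3.634 VA  (d) PF = 0 (leading)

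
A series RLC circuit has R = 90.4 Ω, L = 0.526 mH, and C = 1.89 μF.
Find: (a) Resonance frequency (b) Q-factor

Step 1 — Resonance condition Im(Z)=0 gives ω₀ = 1/√(LC).
Step 2 — ω₀ = 1/√(0.000526·1.89e-06) = 3.172e+04 rad/s.
Step 3 — f₀ = ω₀/(2π) = 5048 Hz.
Step 4 — Series Q: Q = ω₀L/R = 3.172e+04·0.000526/90.4 = 0.1845.

(a) f₀ = 5048 Hz  (b) Q = 0.1845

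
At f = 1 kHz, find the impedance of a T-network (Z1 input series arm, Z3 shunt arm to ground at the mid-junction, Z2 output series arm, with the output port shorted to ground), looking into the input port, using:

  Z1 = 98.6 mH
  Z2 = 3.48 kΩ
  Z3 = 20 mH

Step 1 — Angular frequency: ω = 2π·f = 2π·1000 = 6283 rad/s.
Step 2 — Component impedances:
  Z1: Z = jωL = j·6283·0.0986 = 0 + j619.5 Ω
  Z2: Z = R = 3480 Ω
  Z3: Z = jωL = j·6283·0.02 = 0 + j125.7 Ω
Step 3 — With the output port shorted to ground, the output series arm Z2 runs from the junction to ground; the shunt arm Z3 also runs from the junction to ground. They appear in parallel: Z3 || Z2 = 4.532 + j125.5 Ω.
Step 4 — Series with input arm Z1: Z_in = Z1 + (Z3 || Z2) = 4.532 + j745 Ω = 745∠89.7° Ω.

Z = 4.532 + j745 Ω = 745∠89.7° Ω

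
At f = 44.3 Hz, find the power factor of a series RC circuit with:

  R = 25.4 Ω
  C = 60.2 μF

Step 1 — Angular frequency: ω = 2π·f = 2π·44.3 = 278.3 rad/s.
Step 2 — Component impedances:
  R: Z = R = 25.4 Ω
  C: Z = 1/(jωC) = -j/(ω·C) = 0 - j59.68 Ω
Step 3 — Series combination: Z_total = R + C = 25.4 - j59.68 Ω = 64.86∠-66.9° Ω.
Step 4 — Power factor: PF = cos(φ) = Re(Z)/|Z| = 25.4/64.86 = 0.3916.
Step 5 — Type: Im(Z) = -59.68 ⇒ leading (phase φ = -66.9°).

PF = 0.3916 (leading, φ = -66.9°)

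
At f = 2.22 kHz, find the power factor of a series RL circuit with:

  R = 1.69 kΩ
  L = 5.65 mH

Step 1 — Angular frequency: ω = 2π·f = 2π·2220 = 1.395e+04 rad/s.
Step 2 — Component impedances:
  R: Z = R = 1690 Ω
  L: Z = jωL = j·1.395e+04·0.00565 = 0 + j78.81 Ω
Step 3 — Series combination: Z_total = R + L = 1690 + j78.81 Ω = 1692∠2.7° Ω.
Step 4 — Power factor: PF = cos(φ) = Re(Z)/|Z| = 1690/1691.8 = 0.9989.
Step 5 — Type: Im(Z) = 78.81 ⇒ lagging (phase φ = 2.7°).

PF = 0.9989 (lagging, φ = 2.7°)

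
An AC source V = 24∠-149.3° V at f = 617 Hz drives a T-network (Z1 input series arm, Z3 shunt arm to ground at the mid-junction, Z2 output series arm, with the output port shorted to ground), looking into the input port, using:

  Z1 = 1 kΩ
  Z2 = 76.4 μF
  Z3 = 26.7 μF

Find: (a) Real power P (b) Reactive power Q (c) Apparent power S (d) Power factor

Step 1 — Angular frequency: ω = 2π·f = 2π·617 = 3877 rad/s.
Step 2 — Component impedances:
  Z1: Z = R = 1000 Ω
  Z2: Z = 1/(jωC) = -j/(ω·C) = 0 - j3.376 Ω
  Z3: Z = 1/(jωC) = -j/(ω·C) = 0 - j9.661 Ω
Step 3 — With the output port shorted to ground, the output series arm Z2 runs from the junction to ground; the shunt arm Z3 also runs from the junction to ground. They appear in parallel: Z3 || Z2 = 0 - j2.502 Ω.
Step 4 — Series with input arm Z1: Z_in = Z1 + (Z3 || Z2) = 1000 - j2.502 Ω = 1000∠-0.1° Ω.
Step 5 — Source phasor: V = 24∠-149.3° V = -20.64 - j12.25 V.
Step 6 — Current: I = V / Z = -0.02061 - j0.0123 A = 0.024∠-149.2° A.
Step 7 — Complex power: S = V·I* = 0.576 - j0.001441 VA.
Step 8 — Real power: P = Re(S) = 0.576 W.
Step 9 — Reactive power: Q = Im(S) = -0.001441 VAR.
Step 10 — Apparent power: |S| = 0.576 VA.
Step 11 — Power factor: PF = P/|S| = 1 (leading).

(a) P = 0.576 W  (b) Q = -0.001441 VAR  (c) S = 0.576 VA  (d) PF = 1 (leading)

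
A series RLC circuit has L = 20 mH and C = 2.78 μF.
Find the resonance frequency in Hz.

Step 1 — Resonance condition Im(Z)=0 gives ω₀ = 1/√(LC).
Step 2 — ω₀ = 1/√(0.02·2.78e-06) = 4241 rad/s.
Step 3 — f₀ = ω₀/(2π) = 675 Hz.

f₀ = 675 Hz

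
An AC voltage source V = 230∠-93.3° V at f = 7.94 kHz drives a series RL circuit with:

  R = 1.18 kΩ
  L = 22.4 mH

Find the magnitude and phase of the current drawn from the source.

Step 1 — Angular frequency: ω = 2π·f = 2π·7940 = 4.989e+04 rad/s.
Step 2 — Component impedances:
  R: Z = R = 1180 Ω
  L: Z = jωL = j·4.989e+04·0.0224 = 0 + j1118 Ω
Step 3 — Series combination: Z_total = R + L = 1180 + j1118 Ω = 1625∠43.4° Ω.
Step 4 — Source phasor: V = 230∠-93.3° V = -13.24 - j229.6 V.
Step 5 — Ohm's law: I = V / Z_total = (-13.24 - j229.6) / (1180 + j1118) = -0.1031 - j0.09698 A.
Step 6 — Convert to polar: |I| = 0.1415 A, ∠I = -136.7°.

I = 0.1415∠-136.7° A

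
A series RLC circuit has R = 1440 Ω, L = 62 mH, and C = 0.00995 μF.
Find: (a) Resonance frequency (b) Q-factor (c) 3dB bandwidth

Step 1 — Resonance: ω₀ = 1/√(LC) = 1/√(0.062·9.95e-09) = 4.026e+04 rad/s.
Step 2 — f₀ = ω₀/(2π) = 6408 Hz.
Step 3 — Series Q: Q = ω₀L/R = 4.026e+04·0.062/1440 = 1.733.
Step 4 — Bandwidth: Δω = ω₀/Q = 2.323e+04 rad/s; BW = Δω/(2π) = 3697 Hz.

(a) f₀ = 6408 Hz  (b) Q = 1.733  (c) BW = 3697 Hz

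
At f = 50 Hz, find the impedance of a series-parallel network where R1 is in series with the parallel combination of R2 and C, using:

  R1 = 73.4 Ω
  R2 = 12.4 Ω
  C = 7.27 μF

Step 1 — Angular frequency: ω = 2π·f = 2π·50 = 314.2 rad/s.
Step 2 — Component impedances:
  R1: Z = R = 73.4 Ω
  R2: Z = R = 12.4 Ω
  C: Z = 1/(jωC) = -j/(ω·C) = 0 - j437.8 Ω
Step 3 — Parallel branch: R2 || C = 1/(1/R2 + 1/C) = 12.39 - j0.3509 Ω.
Step 4 — Series with R1: Z_total = R1 + (R2 || C) = 85.79 - j0.3509 Ω = 85.79∠-0.2° Ω.

Z = 85.79 - j0.3509 Ω = 85.79∠-0.2° Ω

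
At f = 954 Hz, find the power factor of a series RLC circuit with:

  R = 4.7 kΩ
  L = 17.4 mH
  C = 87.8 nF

Step 1 — Angular frequency: ω = 2π·f = 2π·954 = 5994 rad/s.
Step 2 — Component impedances:
  R: Z = R = 4700 Ω
  L: Z = jωL = j·5994·0.0174 = 0 + j104.3 Ω
  C: Z = 1/(jωC) = -j/(ω·C) = 0 - j1900 Ω
Step 3 — Series combination: Z_total = R + L + C = 4700 - j1796 Ω = 5031∠-20.9° Ω.
Step 4 — Power factor: PF = cos(φ) = Re(Z)/|Z| = 4700/5031.4 = 0.9341.
Step 5 — Type: Im(Z) = -1796 ⇒ leading (phase φ = -20.9°).

PF = 0.9341 (leading, φ = -20.9°)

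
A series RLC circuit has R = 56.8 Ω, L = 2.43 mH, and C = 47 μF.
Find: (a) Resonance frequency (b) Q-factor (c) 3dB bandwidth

Step 1 — Resonance: ω₀ = 1/√(LC) = 1/√(0.00243·4.7e-05) = 2959 rad/s.
Step 2 — f₀ = ω₀/(2π) = 470.9 Hz.
Step 3 — Series Q: Q = ω₀L/R = 2959·0.00243/56.8 = 0.1266.
Step 4 — Bandwidth: Δω = ω₀/Q = 2.337e+04 rad/s; BW = Δω/(2π) = 3720 Hz.

(a) f₀ = 470.9 Hz  (b) Q = 0.1266  (c) BW = 3720 Hz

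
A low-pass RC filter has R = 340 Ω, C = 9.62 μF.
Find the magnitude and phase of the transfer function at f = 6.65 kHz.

Step 1 — Angular frequency: ω = 2π·6650 = 4.178e+04 rad/s.
Step 2 — Transfer function: H(jω) = 1/(1 + jωRC).
Step 3 — Denominator: 1 + jωRC = 1 + j·4.178e+04·340·9.62e-06 = 1 + j136.7.
Step 4 — H = 5.354e-05 - j0.007317.
Step 5 — Magnitude: |H| = 0.007317 (-42.7 dB); phase: φ = -89.6°.

|H| = 0.007317 (-42.7 dB), φ = -89.6°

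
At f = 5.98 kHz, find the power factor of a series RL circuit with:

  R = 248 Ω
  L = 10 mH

Step 1 — Angular frequency: ω = 2π·f = 2π·5980 = 3.757e+04 rad/s.
Step 2 — Component impedances:
  R: Z = R = 248 Ω
  L: Z = jωL = j·3.757e+04·0.01 = 0 + j375.7 Ω
Step 3 — Series combination: Z_total = R + L = 248 + j375.7 Ω = 450.2∠56.6° Ω.
Step 4 — Power factor: PF = cos(φ) = Re(Z)/|Z| = 248/450.2 = 0.5509.
Step 5 — Type: Im(Z) = 375.7 ⇒ lagging (phase φ = 56.6°).

PF = 0.5509 (lagging, φ = 56.6°)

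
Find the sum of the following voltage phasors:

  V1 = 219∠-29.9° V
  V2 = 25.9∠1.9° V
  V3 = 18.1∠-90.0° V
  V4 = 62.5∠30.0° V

Step 1 — Convert each phasor to rectangular form:
  V1 = 219·(cos(-29.9°) + j·sin(-29.9°)) = 189.9 - j109.2 V
  V2 = 25.9·(cos(1.9°) + j·sin(1.9°)) = 25.89 + j0.8587 V
  V3 = 18.1·(cos(-90.0°) + j·sin(-90.0°)) = 0 - j18.1 V
  V4 = 62.5·(cos(30.0°) + j·sin(30.0°)) = 54.13 + j31.25 V
Step 2 — Sum components: V_total = 269.9 - j95.16 V.
Step 3 — Convert to polar: |V_total| = 286.1 V, ∠V_total = -19.4°.

V_total = 286.1∠-19.4° V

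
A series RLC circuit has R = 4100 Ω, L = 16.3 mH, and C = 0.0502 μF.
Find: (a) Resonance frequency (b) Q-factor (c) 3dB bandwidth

Step 1 — Resonance: ω₀ = 1/√(LC) = 1/√(0.0163·5.02e-08) = 3.496e+04 rad/s.
Step 2 — f₀ = ω₀/(2π) = 5564 Hz.
Step 3 — Series Q: Q = ω₀L/R = 3.496e+04·0.0163/4100 = 0.139.
Step 4 — Bandwidth: Δω = ω₀/Q = 2.515e+05 rad/s; BW = Δω/(2π) = 4.003e+04 Hz.

(a) f₀ = 5564 Hz  (b) Q = 0.139  (c) BW = 4.003e+04 Hz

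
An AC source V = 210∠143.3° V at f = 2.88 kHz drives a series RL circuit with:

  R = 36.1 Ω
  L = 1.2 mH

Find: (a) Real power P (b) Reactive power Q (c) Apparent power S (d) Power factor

Step 1 — Angular frequency: ω = 2π·f = 2π·2880 = 1.81e+04 rad/s.
Step 2 — Component impedances:
  R: Z = R = 36.1 Ω
  L: Z = jωL = j·1.81e+04·0.0012 = 0 + j21.71 Ω
Step 3 — Series combination: Z_total = R + L = 36.1 + j21.71 Ω = 42.13∠31.0° Ω.
Step 4 — Source phasor: V = 210∠143.3° V = -168.4 + j125.5 V.
Step 5 — Current: I = V / Z = -1.889 + j4.613 A = 4.985∠112.3° A.
Step 6 — Complex power: S = V·I* = 897 + j539.6 VA.
Step 7 — Real power: P = Re(S) = 897 W.
Step 8 — Reactive power: Q = Im(S) = 539.6 VAR.
Step 9 — Apparent power: |S| = 1047 VA.
Step 10 — Power factor: PF = P/|S| = 0.8569 (lagging).

(a) P = 897 W  (b) Q = 539.6 VAR  (c) S = 1047 VA  (d) PF = 0.8569 (lagging)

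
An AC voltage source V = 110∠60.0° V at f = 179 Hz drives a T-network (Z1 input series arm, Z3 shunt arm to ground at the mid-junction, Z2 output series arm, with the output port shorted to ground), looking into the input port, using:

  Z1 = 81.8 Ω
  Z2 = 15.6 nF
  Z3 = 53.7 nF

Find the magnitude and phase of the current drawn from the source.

Step 1 — Angular frequency: ω = 2π·f = 2π·179 = 1125 rad/s.
Step 2 — Component impedances:
  Z1: Z = R = 81.8 Ω
  Z2: Z = 1/(jωC) = -j/(ω·C) = 0 - j5.7e+04 Ω
  Z3: Z = 1/(jωC) = -j/(ω·C) = 0 - j1.656e+04 Ω
Step 3 — With the output port shorted to ground, the output series arm Z2 runs from the junction to ground; the shunt arm Z3 also runs from the junction to ground. They appear in parallel: Z3 || Z2 = 0 - j1.283e+04 Ω.
Step 4 — Series with input arm Z1: Z_in = Z1 + (Z3 || Z2) = 81.8 - j1.283e+04 Ω = 1.283e+04∠-89.6° Ω.
Step 5 — Source phasor: V = 110∠60.0° V = 55 + j95.26 V.
Step 6 — Ohm's law: I = V / Z_total = (55 + j95.26) / (81.8 - j1.283e+04) = -0.007397 + j0.004334 A.
Step 7 — Convert to polar: |I| = 0.008573 A, ∠I = 149.6°.

I = 0.008573∠149.6° A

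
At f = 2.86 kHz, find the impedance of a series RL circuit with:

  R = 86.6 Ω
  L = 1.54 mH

Step 1 — Angular frequency: ω = 2π·f = 2π·2860 = 1.797e+04 rad/s.
Step 2 — Component impedances:
  R: Z = R = 86.6 Ω
  L: Z = jωL = j·1.797e+04·0.00154 = 0 + j27.67 Ω
Step 3 — Series combination: Z_total = R + L = 86.6 + j27.67 Ω = 90.91∠17.7° Ω.

Z = 86.6 + j27.67 Ω = 90.91∠17.7° Ω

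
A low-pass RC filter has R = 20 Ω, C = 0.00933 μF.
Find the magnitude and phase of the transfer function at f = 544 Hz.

Step 1 — Angular frequency: ω = 2π·544 = 3418 rad/s.
Step 2 — Transfer function: H(jω) = 1/(1 + jωRC).
Step 3 — Denominator: 1 + jωRC = 1 + j·3418·20·9.33e-09 = 1 + j0.0006378.
Step 4 — H = 1 - j0.0006378.
Step 5 — Magnitude: |H| = 1 (-0.0 dB); phase: φ = -0.0°.

|H| = 1 (-0.0 dB), φ = -0.0°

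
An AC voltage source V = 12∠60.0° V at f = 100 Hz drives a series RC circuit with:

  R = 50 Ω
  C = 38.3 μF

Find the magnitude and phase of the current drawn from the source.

Step 1 — Angular frequency: ω = 2π·f = 2π·100 = 628.3 rad/s.
Step 2 — Component impedances:
  R: Z = R = 50 Ω
  C: Z = 1/(jωC) = -j/(ω·C) = 0 - j41.55 Ω
Step 3 — Series combination: Z_total = R + C = 50 - j41.55 Ω = 65.01∠-39.7° Ω.
Step 4 — Source phasor: V = 12∠60.0° V = 6 + j10.39 V.
Step 5 — Ohm's law: I = V / Z_total = (6 + j10.39) / (50 - j41.55) = -0.03119 + j0.1819 A.
Step 6 — Convert to polar: |I| = 0.1846 A, ∠I = 99.7°.

I = 0.1846∠99.7° A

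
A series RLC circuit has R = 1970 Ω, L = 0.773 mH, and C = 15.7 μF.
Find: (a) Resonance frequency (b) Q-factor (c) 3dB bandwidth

Step 1 — Resonance: ω₀ = 1/√(LC) = 1/√(0.000773·1.57e-05) = 9077 rad/s.
Step 2 — f₀ = ω₀/(2π) = 1445 Hz.
Step 3 — Series Q: Q = ω₀L/R = 9077·0.000773/1970 = 0.003562.
Step 4 — Bandwidth: Δω = ω₀/Q = 2.549e+06 rad/s; BW = Δω/(2π) = 4.056e+05 Hz.

(a) f₀ = 1445 Hz  (b) Q = 0.003562  (c) BW = 4.056e+05 Hz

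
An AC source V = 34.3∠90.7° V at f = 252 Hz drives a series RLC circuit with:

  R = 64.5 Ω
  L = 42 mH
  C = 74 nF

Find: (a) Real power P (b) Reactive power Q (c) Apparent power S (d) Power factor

Step 1 — Angular frequency: ω = 2π·f = 2π·252 = 1583 rad/s.
Step 2 — Component impedances:
  R: Z = R = 64.5 Ω
  L: Z = jωL = j·1583·0.042 = 0 + j66.5 Ω
  C: Z = 1/(jωC) = -j/(ω·C) = 0 - j8535 Ω
Step 3 — Series combination: Z_total = R + L + C = 64.5 - j8468 Ω = 8468∠-89.6° Ω.
Step 4 — Source phasor: V = 34.3∠90.7° V = -0.419 + j34.3 V.
Step 5 — Current: I = V / Z = -0.00405 - j1.863e-05 A = 0.00405∠-179.7° A.
Step 6 — Complex power: S = V·I* = 0.001058 - j0.1389 VA.
Step 7 — Real power: P = Re(S) = 0.001058 W.
Step 8 — Reactive power: Q = Im(S) = -0.1389 VAR.
Step 9 — Apparent power: |S| = 0.1389 VA.
Step 10 — Power factor: PF = P/|S| = 0.007617 (leading).

(a) P = 0.001058 W  (b) Q = -0.1389 VAR  (c) S = 0.1389 VA  (d) PF = 0.007617 (leading)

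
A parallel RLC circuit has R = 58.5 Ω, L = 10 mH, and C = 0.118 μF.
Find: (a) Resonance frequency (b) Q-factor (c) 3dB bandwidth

Step 1 — Resonance: ω₀ = 1/√(LC) = 1/√(0.01·1.18e-07) = 2.911e+04 rad/s.
Step 2 — f₀ = ω₀/(2π) = 4633 Hz.
Step 3 — Parallel Q: Q = R/(ω₀L) = 58.5/(2.911e+04·0.01) = 0.201.
Step 4 — Bandwidth: Δω = ω₀/Q = 1.449e+05 rad/s; BW = Δω/(2π) = 2.306e+04 Hz.

(a) f₀ = 4633 Hz  (b) Q = 0.201  (c) BW = 2.306e+04 Hz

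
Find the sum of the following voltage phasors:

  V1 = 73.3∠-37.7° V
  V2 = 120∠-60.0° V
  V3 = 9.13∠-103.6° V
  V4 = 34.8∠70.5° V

Step 1 — Convert each phasor to rectangular form:
  V1 = 73.3·(cos(-37.7°) + j·sin(-37.7°)) = 58 - j44.82 V
  V2 = 120·(cos(-60.0°) + j·sin(-60.0°)) = 60 - j103.9 V
  V3 = 9.13·(cos(-103.6°) + j·sin(-103.6°)) = -2.147 - j8.874 V
  V4 = 34.8·(cos(70.5°) + j·sin(70.5°)) = 11.62 + j32.8 V
Step 2 — Sum components: V_total = 127.5 - j124.8 V.
Step 3 — Convert to polar: |V_total| = 178.4 V, ∠V_total = -44.4°.

V_total = 178.4∠-44.4° V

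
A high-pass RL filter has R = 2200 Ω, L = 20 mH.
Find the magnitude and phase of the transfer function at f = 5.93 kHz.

Step 1 — Angular frequency: ω = 2π·5930 = 3.726e+04 rad/s.
Step 2 — Transfer function: H(jω) = jωL/(R + jωL).
Step 3 — Numerator jωL = j·745.2; denominator R + jωL = 2200 + j745.2.
Step 4 — H = 0.1029 + j0.3039.
Step 5 — Magnitude: |H| = 0.3208 (-9.9 dB); phase: φ = 71.3°.

|H| = 0.3208 (-9.9 dB), φ = 71.3°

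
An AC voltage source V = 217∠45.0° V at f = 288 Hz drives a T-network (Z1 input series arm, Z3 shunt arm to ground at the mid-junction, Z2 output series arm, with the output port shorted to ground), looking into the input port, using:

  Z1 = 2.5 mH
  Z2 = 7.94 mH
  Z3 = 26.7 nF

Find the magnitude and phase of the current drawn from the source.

Step 1 — Angular frequency: ω = 2π·f = 2π·288 = 1810 rad/s.
Step 2 — Component impedances:
  Z1: Z = jωL = j·1810·0.0025 = 0 + j4.524 Ω
  Z2: Z = jωL = j·1810·0.00794 = 0 + j14.37 Ω
  Z3: Z = 1/(jωC) = -j/(ω·C) = 0 - j2.07e+04 Ω
Step 3 — With the output port shorted to ground, the output series arm Z2 runs from the junction to ground; the shunt arm Z3 also runs from the junction to ground. They appear in parallel: Z3 || Z2 = 0 + j14.38 Ω.
Step 4 — Series with input arm Z1: Z_in = Z1 + (Z3 || Z2) = 0 + j18.9 Ω = 18.9∠90.0° Ω.
Step 5 — Source phasor: V = 217∠45.0° V = 153.4 + j153.4 V.
Step 6 — Ohm's law: I = V / Z_total = (153.4 + j153.4) / (0 + j18.9) = 8.118 - j8.118 A.
Step 7 — Convert to polar: |I| = 11.48 A, ∠I = -45.0°.

I = 11.48∠-45.0° A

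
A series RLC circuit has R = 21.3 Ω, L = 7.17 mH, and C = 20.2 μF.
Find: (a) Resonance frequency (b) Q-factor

Step 1 — Resonance condition Im(Z)=0 gives ω₀ = 1/√(LC).
Step 2 — ω₀ = 1/√(0.00717·2.02e-05) = 2628 rad/s.
Step 3 — f₀ = ω₀/(2π) = 418.2 Hz.
Step 4 — Series Q: Q = ω₀L/R = 2628·0.00717/21.3 = 0.8845.

(a) f₀ = 418.2 Hz  (b) Q = 0.8845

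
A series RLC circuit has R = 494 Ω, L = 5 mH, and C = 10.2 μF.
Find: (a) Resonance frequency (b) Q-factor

Step 1 — Resonance condition Im(Z)=0 gives ω₀ = 1/√(LC).
Step 2 — ω₀ = 1/√(0.005·1.02e-05) = 4428 rad/s.
Step 3 — f₀ = ω₀/(2π) = 704.7 Hz.
Step 4 — Series Q: Q = ω₀L/R = 4428·0.005/494 = 0.04482.

(a) f₀ = 704.7 Hz  (b) Q = 0.04482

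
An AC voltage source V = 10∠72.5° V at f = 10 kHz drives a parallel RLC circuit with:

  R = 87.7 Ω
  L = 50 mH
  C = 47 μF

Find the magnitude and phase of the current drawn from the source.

Step 1 — Angular frequency: ω = 2π·f = 2π·1e+04 = 6.283e+04 rad/s.
Step 2 — Component impedances:
  R: Z = R = 87.7 Ω
  L: Z = jωL = j·6.283e+04·0.05 = 0 + j3142 Ω
  C: Z = 1/(jωC) = -j/(ω·C) = 0 - j0.3386 Ω
Step 3 — Parallel combination: 1/Z_total = 1/R + 1/L + 1/C; Z_total = 0.001308 - j0.3387 Ω = 0.3387∠-89.8° Ω.
Step 4 — Source phasor: V = 10∠72.5° V = 3.007 + j9.537 V.
Step 5 — Ohm's law: I = V / Z_total = (3.007 + j9.537) / (0.001308 - j0.3387) = -28.13 + j8.988 A.
Step 6 — Convert to polar: |I| = 29.53 A, ∠I = 162.3°.

I = 29.53∠162.3° A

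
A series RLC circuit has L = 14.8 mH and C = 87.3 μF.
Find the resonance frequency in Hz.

Step 1 — Resonance condition Im(Z)=0 gives ω₀ = 1/√(LC).
Step 2 — ω₀ = 1/√(0.0148·8.73e-05) = 879.8 rad/s.
Step 3 — f₀ = ω₀/(2π) = 140 Hz.

f₀ = 140 Hz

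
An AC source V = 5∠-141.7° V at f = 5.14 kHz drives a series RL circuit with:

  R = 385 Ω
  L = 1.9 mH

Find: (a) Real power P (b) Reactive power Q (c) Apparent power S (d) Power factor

Step 1 — Angular frequency: ω = 2π·f = 2π·5140 = 3.23e+04 rad/s.
Step 2 — Component impedances:
  R: Z = R = 385 Ω
  L: Z = jωL = j·3.23e+04·0.0019 = 0 + j61.36 Ω
Step 3 — Series combination: Z_total = R + L = 385 + j61.36 Ω = 389.9∠9.1° Ω.
Step 4 — Source phasor: V = 5∠-141.7° V = -3.924 - j3.099 V.
Step 5 — Current: I = V / Z = -0.01119 - j0.006266 A = 0.01283∠-150.8° A.
Step 6 — Complex power: S = V·I* = 0.06333 + j0.01009 VA.
Step 7 — Real power: P = Re(S) = 0.06333 W.
Step 8 — Reactive power: Q = Im(S) = 0.01009 VAR.
Step 9 — Apparent power: |S| = 0.06413 VA.
Step 10 — Power factor: PF = P/|S| = 0.9875 (lagging).

(a) P = 0.06333 W  (b) Q = 0.01009 VAR  (c) S = 0.06413 VA  (d) PF = 0.9875 (lagging)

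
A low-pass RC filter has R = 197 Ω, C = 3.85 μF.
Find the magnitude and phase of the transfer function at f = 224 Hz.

Step 1 — Angular frequency: ω = 2π·224 = 1407 rad/s.
Step 2 — Transfer function: H(jω) = 1/(1 + jωRC).
Step 3 — Denominator: 1 + jωRC = 1 + j·1407·197·3.85e-06 = 1 + j1.067.
Step 4 — H = 0.4674 - j0.4989.
Step 5 — Magnitude: |H| = 0.6837 (-3.3 dB); phase: φ = -46.9°.

|H| = 0.6837 (-3.3 dB), φ = -46.9°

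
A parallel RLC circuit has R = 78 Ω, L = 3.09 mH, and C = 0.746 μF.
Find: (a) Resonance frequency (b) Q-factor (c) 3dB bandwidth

Step 1 — Resonance: ω₀ = 1/√(LC) = 1/√(0.00309·7.46e-07) = 2.083e+04 rad/s.
Step 2 — f₀ = ω₀/(2π) = 3315 Hz.
Step 3 — Parallel Q: Q = R/(ω₀L) = 78/(2.083e+04·0.00309) = 1.212.
Step 4 — Bandwidth: Δω = ω₀/Q = 1.719e+04 rad/s; BW = Δω/(2π) = 2735 Hz.

(a) f₀ = 3315 Hz  (b) Q = 1.212  (c) BW = 2735 Hz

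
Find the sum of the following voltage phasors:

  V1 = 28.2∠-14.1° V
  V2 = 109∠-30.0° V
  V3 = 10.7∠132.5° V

Step 1 — Convert each phasor to rectangular form:
  V1 = 28.2·(cos(-14.1°) + j·sin(-14.1°)) = 27.35 - j6.87 V
  V2 = 109·(cos(-30.0°) + j·sin(-30.0°)) = 94.4 - j54.5 V
  V3 = 10.7·(cos(132.5°) + j·sin(132.5°)) = -7.229 + j7.889 V
Step 2 — Sum components: V_total = 114.5 - j53.48 V.
Step 3 — Convert to polar: |V_total| = 126.4 V, ∠V_total = -25.0°.

V_total = 126.4∠-25.0° V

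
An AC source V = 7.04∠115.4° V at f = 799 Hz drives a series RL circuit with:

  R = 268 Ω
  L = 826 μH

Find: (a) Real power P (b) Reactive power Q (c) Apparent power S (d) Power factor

Step 1 — Angular frequency: ω = 2π·f = 2π·799 = 5020 rad/s.
Step 2 — Component impedances:
  R: Z = R = 268 Ω
  L: Z = jωL = j·5020·0.000826 = 0 + j4.147 Ω
Step 3 — Series combination: Z_total = R + L = 268 + j4.147 Ω = 268∠0.9° Ω.
Step 4 — Source phasor: V = 7.04∠115.4° V = -3.02 + j6.359 V.
Step 5 — Current: I = V / Z = -0.0109 + j0.0239 A = 0.02627∠114.5° A.
Step 6 — Complex power: S = V·I* = 0.1849 + j0.002861 VA.
Step 7 — Real power: P = Re(S) = 0.1849 W.
Step 8 — Reactive power: Q = Im(S) = 0.002861 VAR.
Step 9 — Apparent power: |S| = 0.1849 VA.
Step 10 — Power factor: PF = P/|S| = 0.9999 (lagging).

(a) P = 0.1849 W  (b) Q = 0.002861 VAR  (c) S = 0.1849 VA  (d) PF = 0.9999 (lagging)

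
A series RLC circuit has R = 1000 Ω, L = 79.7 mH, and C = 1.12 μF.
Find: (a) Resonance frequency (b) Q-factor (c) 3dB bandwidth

Step 1 — Resonance condition Im(Z)=0 gives ω₀ = 1/√(LC).
Step 2 — ω₀ = 1/√(0.0797·1.12e-06) = 3347 rad/s.
Step 3 — f₀ = ω₀/(2π) = 532.7 Hz.
Step 4 — Series Q: Q = ω₀L/R = 3347·0.0797/1000 = 0.2668.
Step 5 — 3dB bandwidth: Δω = ω₀/Q = 1.255e+04 rad/s; BW = Δω/(2π) = 1997 Hz.

(a) f₀ = 532.7 Hz  (b) Q = 0.2668  (c) BW = 1997 Hz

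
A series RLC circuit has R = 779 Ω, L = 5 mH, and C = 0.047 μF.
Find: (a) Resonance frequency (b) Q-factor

Step 1 — Resonance condition Im(Z)=0 gives ω₀ = 1/√(LC).
Step 2 — ω₀ = 1/√(0.005·4.7e-08) = 6.523e+04 rad/s.
Step 3 — f₀ = ω₀/(2π) = 1.038e+04 Hz.
Step 4 — Series Q: Q = ω₀L/R = 6.523e+04·0.005/779 = 0.4187.

(a) f₀ = 1.038e+04 Hz  (b) Q = 0.4187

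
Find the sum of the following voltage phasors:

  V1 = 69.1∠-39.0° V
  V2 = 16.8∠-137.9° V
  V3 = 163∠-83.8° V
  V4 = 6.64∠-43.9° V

Step 1 — Convert each phasor to rectangular form:
  V1 = 69.1·(cos(-39.0°) + j·sin(-39.0°)) = 53.7 - j43.49 V
  V2 = 16.8·(cos(-137.9°) + j·sin(-137.9°)) = -12.47 - j11.26 V
  V3 = 163·(cos(-83.8°) + j·sin(-83.8°)) = 17.6 - j162 V
  V4 = 6.64·(cos(-43.9°) + j·sin(-43.9°)) = 4.784 - j4.604 V
Step 2 — Sum components: V_total = 63.62 - j221.4 V.
Step 3 — Convert to polar: |V_total| = 230.4 V, ∠V_total = -74.0°.

V_total = 230.4∠-74.0° V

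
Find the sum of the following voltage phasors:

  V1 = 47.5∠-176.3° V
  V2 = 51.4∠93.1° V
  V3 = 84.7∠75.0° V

Step 1 — Convert each phasor to rectangular form:
  V1 = 47.5·(cos(-176.3°) + j·sin(-176.3°)) = -47.4 - j3.065 V
  V2 = 51.4·(cos(93.1°) + j·sin(93.1°)) = -2.78 + j51.32 V
  V3 = 84.7·(cos(75.0°) + j·sin(75.0°)) = 21.92 + j81.81 V
Step 2 — Sum components: V_total = -28.26 + j130.1 V.
Step 3 — Convert to polar: |V_total| = 133.1 V, ∠V_total = 102.3°.

V_total = 133.1∠102.3° V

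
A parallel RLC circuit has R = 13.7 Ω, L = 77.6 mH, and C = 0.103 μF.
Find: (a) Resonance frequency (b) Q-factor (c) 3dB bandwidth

Step 1 — Resonance: ω₀ = 1/√(LC) = 1/√(0.0776·1.03e-07) = 1.119e+04 rad/s.
Step 2 — f₀ = ω₀/(2π) = 1780 Hz.
Step 3 — Parallel Q: Q = R/(ω₀L) = 13.7/(1.119e+04·0.0776) = 0.01578.
Step 4 — Bandwidth: Δω = ω₀/Q = 7.087e+05 rad/s; BW = Δω/(2π) = 1.128e+05 Hz.

(a) f₀ = 1780 Hz  (b) Q = 0.01578  (c) BW = 1.128e+05 Hz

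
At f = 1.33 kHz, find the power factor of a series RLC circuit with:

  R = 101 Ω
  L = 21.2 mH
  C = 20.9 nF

Step 1 — Angular frequency: ω = 2π·f = 2π·1330 = 8357 rad/s.
Step 2 — Component impedances:
  R: Z = R = 101 Ω
  L: Z = jωL = j·8357·0.0212 = 0 + j177.2 Ω
  C: Z = 1/(jωC) = -j/(ω·C) = 0 - j5726 Ω
Step 3 — Series combination: Z_total = R + L + C = 101 - j5548 Ω = 5549∠-89.0° Ω.
Step 4 — Power factor: PF = cos(φ) = Re(Z)/|Z| = 101/5549 = 0.0182.
Step 5 — Type: Im(Z) = -5548 ⇒ leading (phase φ = -89.0°).

PF = 0.0182 (leading, φ = -89.0°)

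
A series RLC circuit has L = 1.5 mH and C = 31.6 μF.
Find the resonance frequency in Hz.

Step 1 — Resonance condition Im(Z)=0 gives ω₀ = 1/√(LC).
Step 2 — ω₀ = 1/√(0.0015·3.16e-05) = 4593 rad/s.
Step 3 — f₀ = ω₀/(2π) = 731 Hz.

f₀ = 731 Hz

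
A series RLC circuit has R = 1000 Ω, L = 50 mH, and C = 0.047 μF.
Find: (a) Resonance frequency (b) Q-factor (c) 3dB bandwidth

Step 1 — Resonance: ω₀ = 1/√(LC) = 1/√(0.05·4.7e-08) = 2.063e+04 rad/s.
Step 2 — f₀ = ω₀/(2π) = 3283 Hz.
Step 3 — Series Q: Q = ω₀L/R = 2.063e+04·0.05/1000 = 1.031.
Step 4 — Bandwidth: Δω = ω₀/Q = 2e+04 rad/s; BW = Δω/(2π) = 3183 Hz.

(a) f₀ = 3283 Hz  (b) Q = 1.031  (c) BW = 3183 Hz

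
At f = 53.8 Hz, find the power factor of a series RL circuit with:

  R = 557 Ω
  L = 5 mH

Step 1 — Angular frequency: ω = 2π·f = 2π·53.8 = 338 rad/s.
Step 2 — Component impedances:
  R: Z = R = 557 Ω
  L: Z = jωL = j·338·0.005 = 0 + j1.69 Ω
Step 3 — Series combination: Z_total = R + L = 557 + j1.69 Ω = 557∠0.2° Ω.
Step 4 — Power factor: PF = cos(φ) = Re(Z)/|Z| = 557/557 = 1.
Step 5 — Type: Im(Z) = 1.69 ⇒ lagging (phase φ = 0.2°).

PF = 1 (lagging, φ = 0.2°)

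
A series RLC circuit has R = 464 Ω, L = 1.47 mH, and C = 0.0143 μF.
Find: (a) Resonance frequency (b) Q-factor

Step 1 — Resonance condition Im(Z)=0 gives ω₀ = 1/√(LC).
Step 2 — ω₀ = 1/√(0.00147·1.43e-08) = 2.181e+05 rad/s.
Step 3 — f₀ = ω₀/(2π) = 3.471e+04 Hz.
Step 4 — Series Q: Q = ω₀L/R = 2.181e+05·0.00147/464 = 0.691.

(a) f₀ = 3.471e+04 Hz  (b) Q = 0.691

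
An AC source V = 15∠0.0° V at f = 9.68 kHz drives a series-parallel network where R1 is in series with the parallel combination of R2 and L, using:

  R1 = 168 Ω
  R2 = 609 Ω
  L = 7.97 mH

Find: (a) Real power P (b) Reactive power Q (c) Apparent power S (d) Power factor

Step 1 — Angular frequency: ω = 2π·f = 2π·9680 = 6.082e+04 rad/s.
Step 2 — Component impedances:
  R1: Z = R = 168 Ω
  R2: Z = R = 609 Ω
  L: Z = jωL = j·6.082e+04·0.00797 = 0 + j484.7 Ω
Step 3 — Parallel branch: R2 || L = 1/(1/R2 + 1/L) = 236.2 + j296.7 Ω.
Step 4 — Series with R1: Z_total = R1 + (R2 || L) = 404.2 + j296.7 Ω = 501.4∠36.3° Ω.
Step 5 — Source phasor: V = 15∠0.0° V = 15 V.
Step 6 — Current: I = V / Z = 0.02411 - j0.0177 A = 0.02991∠-36.3° A.
Step 7 — Complex power: S = V·I* = 0.3617 + j0.2655 VA.
Step 8 — Real power: P = Re(S) = 0.3617 W.
Step 9 — Reactive power: Q = Im(S) = 0.2655 VAR.
Step 10 — Apparent power: |S| = 0.4487 VA.
Step 11 — Power factor: PF = P/|S| = 0.8061 (lagging).

(a) P = 0.3617 W  (b) Q = 0.2655 VAR  (c) S = 0.4487 VA  (d) PF = 0.8061 (lagging)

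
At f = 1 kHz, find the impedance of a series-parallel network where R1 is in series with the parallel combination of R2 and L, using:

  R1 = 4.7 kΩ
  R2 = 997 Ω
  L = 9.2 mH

Step 1 — Angular frequency: ω = 2π·f = 2π·1000 = 6283 rad/s.
Step 2 — Component impedances:
  R1: Z = R = 4700 Ω
  R2: Z = R = 997 Ω
  L: Z = jωL = j·6283·0.0092 = 0 + j57.81 Ω
Step 3 — Parallel branch: R2 || L = 1/(1/R2 + 1/L) = 3.34 + j57.61 Ω.
Step 4 — Series with R1: Z_total = R1 + (R2 || L) = 4703 + j57.61 Ω = 4704∠0.7° Ω.

Z = 4703 + j57.61 Ω = 4704∠0.7° Ω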